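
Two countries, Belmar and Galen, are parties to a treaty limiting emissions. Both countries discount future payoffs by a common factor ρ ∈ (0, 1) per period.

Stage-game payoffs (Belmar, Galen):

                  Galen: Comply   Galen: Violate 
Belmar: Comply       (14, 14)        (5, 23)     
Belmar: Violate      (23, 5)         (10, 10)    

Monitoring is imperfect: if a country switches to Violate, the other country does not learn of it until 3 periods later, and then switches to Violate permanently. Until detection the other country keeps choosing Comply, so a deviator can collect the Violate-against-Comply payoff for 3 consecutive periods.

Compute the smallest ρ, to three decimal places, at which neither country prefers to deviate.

The best deviation is to choose Violate for all 3 undetected periods, earning 23 each, then 10 forever once detected.
Deviation value: 23(1−ρ^3)/(1−ρ) + 10ρ^3/(1−ρ); cooperation value: 14/(1−ρ).
IC: 14 ≥ 23(1−ρ^3) + 10ρ^3 = 23 − 13ρ^3.
So ρ^3 ≥ 9/13, giving ρ ≥ (9/13)^(1/3) ≈ 0.885.

0.885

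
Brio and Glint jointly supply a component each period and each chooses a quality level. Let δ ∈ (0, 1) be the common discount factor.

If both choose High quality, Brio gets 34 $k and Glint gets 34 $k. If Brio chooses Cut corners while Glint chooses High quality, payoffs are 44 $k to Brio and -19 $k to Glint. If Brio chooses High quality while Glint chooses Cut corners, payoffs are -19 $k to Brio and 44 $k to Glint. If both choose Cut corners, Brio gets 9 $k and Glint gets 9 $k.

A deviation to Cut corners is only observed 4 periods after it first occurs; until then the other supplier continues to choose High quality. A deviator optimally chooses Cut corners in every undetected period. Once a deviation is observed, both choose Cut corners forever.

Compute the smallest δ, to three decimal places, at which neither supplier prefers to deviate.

The best deviation is to choose Cut corners for all 4 undetected periods, earning 44 each, then 9 forever once detected.
Deviation value: 44(1−δ^4)/(1−δ) + 9δ^4/(1−δ); cooperation value: 34/(1−δ).
IC: 34 ≥ 44(1−δ^4) + 9δ^4 = 44 − 35δ^4.
So δ^4 ≥ 10/35 = 2/7, giving δ ≥ (2/7)^(1/4) ≈ 0.731.

0.731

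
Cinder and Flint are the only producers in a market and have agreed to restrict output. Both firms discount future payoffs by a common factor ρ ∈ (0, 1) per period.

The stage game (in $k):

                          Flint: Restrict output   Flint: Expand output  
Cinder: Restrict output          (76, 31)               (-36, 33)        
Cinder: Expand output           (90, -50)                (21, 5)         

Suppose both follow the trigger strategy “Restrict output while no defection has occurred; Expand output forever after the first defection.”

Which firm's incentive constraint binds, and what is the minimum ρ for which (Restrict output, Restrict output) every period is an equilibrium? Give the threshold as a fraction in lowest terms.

For Cinder: deviation gain 90−76 = 14, per-period punishment loss 76−21 = 55. IC gives ρ ≥ 14/69.
For Flint: gain 2, loss 26 per period, so ρ ≥ 2/28 = 1/14.
The tighter constraint is Cinder's, so cooperation needs ρ ≥ 14/69.

Cinder; ρ ≥ 14/69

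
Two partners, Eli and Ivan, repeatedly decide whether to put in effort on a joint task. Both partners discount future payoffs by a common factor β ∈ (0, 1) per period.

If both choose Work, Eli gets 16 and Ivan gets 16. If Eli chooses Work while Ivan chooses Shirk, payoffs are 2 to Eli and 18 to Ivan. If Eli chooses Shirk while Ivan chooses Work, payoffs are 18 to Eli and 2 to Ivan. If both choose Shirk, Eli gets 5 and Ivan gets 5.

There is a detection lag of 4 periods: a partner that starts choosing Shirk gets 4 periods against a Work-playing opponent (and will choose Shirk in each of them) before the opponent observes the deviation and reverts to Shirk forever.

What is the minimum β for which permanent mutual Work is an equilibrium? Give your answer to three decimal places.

The best deviation is to choose Shirk for all 4 undetected periods, earning 18 each, then 5 forever once detected.
Deviation value: 18(1−β^4)/(1−β) + 5β^4/(1−β); cooperation value: 16/(1−β).
IC: 16 ≥ 18(1−β^4) + 5β^4 = 18 − 13β^4.
So β^4 ≥ 2/13, giving β ≥ (2/13)^(1/4) ≈ 0.626.

0.626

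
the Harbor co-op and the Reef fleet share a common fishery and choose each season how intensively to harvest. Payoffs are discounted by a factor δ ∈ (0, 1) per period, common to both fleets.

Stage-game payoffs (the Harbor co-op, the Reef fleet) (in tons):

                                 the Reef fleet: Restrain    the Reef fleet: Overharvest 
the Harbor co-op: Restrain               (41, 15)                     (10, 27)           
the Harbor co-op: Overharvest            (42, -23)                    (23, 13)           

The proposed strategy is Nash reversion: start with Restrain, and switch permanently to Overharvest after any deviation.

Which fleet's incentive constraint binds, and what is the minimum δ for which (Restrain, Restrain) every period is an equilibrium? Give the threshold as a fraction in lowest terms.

the Harbor co-op: cooperation gives 41 each period; deviation gives 42 once then 23 forever.
  41/(1−δ) ≥ 42 + 23δ/(1−δ) ⇒ δ ≥ 1/19.
the Reef fleet: cooperation gives 15 each period; deviation gives 27 once then 13 forever.
  δ ≥ 12/14 = 6/7.
Both must hold, so the binding constraint is the Reef fleet's: δ ≥ 6/7.

the Reef fleet; δ ≥ 6/7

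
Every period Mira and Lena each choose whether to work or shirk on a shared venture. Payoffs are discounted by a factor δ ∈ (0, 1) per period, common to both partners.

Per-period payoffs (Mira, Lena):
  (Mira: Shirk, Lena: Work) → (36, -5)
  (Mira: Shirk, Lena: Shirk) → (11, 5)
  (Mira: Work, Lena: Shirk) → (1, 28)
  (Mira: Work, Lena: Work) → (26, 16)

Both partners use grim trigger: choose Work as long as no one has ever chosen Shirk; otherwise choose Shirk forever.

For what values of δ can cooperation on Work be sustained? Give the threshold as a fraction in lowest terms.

Mira: cooperation gives 26 each period; deviation gives 36 once then 11 forever.
  26/(1−δ) ≥ 36 + 11δ/(1−δ) ⇒ δ ≥ 10/25 = 2/5.
Lena: cooperation gives 16 each period; deviation gives 28 once then 5 forever.
  δ ≥ 12/23.
Both must hold, so the binding constraint is Lena's: δ ≥ 12/23.

12/23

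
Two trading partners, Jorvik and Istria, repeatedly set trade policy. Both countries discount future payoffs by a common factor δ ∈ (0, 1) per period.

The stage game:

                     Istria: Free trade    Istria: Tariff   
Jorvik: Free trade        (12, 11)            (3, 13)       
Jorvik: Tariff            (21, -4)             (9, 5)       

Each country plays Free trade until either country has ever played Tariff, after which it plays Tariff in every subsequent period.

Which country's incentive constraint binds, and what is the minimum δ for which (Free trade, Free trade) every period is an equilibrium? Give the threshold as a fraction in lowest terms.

Jorvik: cooperation gives 12 each period; deviation gives 21 once then 9 forever.
  12/(1−δ) ≥ 21 + 9δ/(1−δ) ⇒ δ ≥ 9/12 = 3/4.
Istria: cooperation gives 11 each period; deviation gives 13 once then 5 forever.
  δ ≥ 2/8 = 1/4.
Both must hold, so the binding constraint is Jorvik's: δ ≥ 3/4.

Jorvik; δ ≥ 3/4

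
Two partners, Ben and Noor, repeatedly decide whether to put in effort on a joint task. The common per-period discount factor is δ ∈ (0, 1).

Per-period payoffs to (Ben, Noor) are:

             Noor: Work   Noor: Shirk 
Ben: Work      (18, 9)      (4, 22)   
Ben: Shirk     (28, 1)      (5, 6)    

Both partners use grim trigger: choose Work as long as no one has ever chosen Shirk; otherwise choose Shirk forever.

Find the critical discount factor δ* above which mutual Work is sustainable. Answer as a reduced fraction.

13/16

Ben: cooperation gives 18 each period; deviation gives 28 once then 5 forever.
  18/(1−δ) ≥ 28 + 5δ/(1−δ) ⇒ δ ≥ 10/23.
Noor: cooperation gives 9 each period; deviation gives 22 once then 6 forever.
  δ ≥ 13/16.
Both must hold, so the binding constraint is Noor's: δ ≥ 13/16.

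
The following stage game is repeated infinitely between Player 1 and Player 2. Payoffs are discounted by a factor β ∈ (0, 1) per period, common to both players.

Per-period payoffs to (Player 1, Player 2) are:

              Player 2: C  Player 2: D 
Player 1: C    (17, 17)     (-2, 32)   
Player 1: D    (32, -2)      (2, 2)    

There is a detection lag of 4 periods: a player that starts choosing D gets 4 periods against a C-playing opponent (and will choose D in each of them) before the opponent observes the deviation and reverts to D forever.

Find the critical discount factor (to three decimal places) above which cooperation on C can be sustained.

0.841

Deviating for the 4 undetected periods gains 32−17 = 15 per period over cooperation, then loses 17−2 = 15 per period forever once punishment starts.
Gain: 15(1 + β + … + β^3); loss: 15·β^4/(1−β).
No profitable deviation ⇔ 15(1−β^4) ≤ 15·β^4, i.e. β^4 ≥ 15/(15+15) = 1/2.
Hence β ≥ (1/2)^(1/4) ≈ 0.841.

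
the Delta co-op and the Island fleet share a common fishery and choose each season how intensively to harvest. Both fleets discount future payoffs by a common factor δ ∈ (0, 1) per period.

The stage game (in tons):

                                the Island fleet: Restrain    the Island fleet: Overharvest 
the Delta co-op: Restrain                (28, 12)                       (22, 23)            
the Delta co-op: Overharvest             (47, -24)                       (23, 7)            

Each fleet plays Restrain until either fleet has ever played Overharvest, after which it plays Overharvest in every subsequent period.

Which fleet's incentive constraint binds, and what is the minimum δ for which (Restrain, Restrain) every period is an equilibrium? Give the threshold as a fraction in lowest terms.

For the Delta co-op: deviation gain 47−28 = 19, per-period punishment loss 28−23 = 5. IC gives δ ≥ 19/24.
For the Island fleet: gain 11, loss 5 per period, so δ ≥ 11/16.
The tighter constraint is the Delta co-op's, so cooperation needs δ ≥ 19/24.

the Delta co-op; δ ≥ 19/24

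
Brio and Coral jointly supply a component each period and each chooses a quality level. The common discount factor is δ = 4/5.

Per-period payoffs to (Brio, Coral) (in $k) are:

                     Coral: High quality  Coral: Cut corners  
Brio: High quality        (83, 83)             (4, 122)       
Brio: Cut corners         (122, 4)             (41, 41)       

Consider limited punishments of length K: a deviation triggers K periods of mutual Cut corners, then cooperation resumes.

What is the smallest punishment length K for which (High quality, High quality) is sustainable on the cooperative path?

2

IC: δ(1−δ^K)/(1−δ) ≥ (122−83)/(83−41) = 13/14.
With δ = 4/5: need 1 − δ^K ≥ 13/14·(1−4/5)/(4/5), i.e. δ^K ≤ 0.7679.
Since (4/5)^1 = 0.8000 and (4/5)^2 = 0.6400, the smallest such K is 2.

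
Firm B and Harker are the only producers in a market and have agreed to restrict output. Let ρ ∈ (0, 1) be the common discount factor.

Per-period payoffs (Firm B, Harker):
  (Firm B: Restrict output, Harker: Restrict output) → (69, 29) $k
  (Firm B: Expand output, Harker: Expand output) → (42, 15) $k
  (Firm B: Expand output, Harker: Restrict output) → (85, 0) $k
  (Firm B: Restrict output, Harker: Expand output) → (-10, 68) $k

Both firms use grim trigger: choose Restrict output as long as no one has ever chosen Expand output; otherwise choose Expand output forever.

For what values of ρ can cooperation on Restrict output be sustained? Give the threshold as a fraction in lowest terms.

39/53

For Firm B: deviation gain 85−69 = 16, per-period punishment loss 69−42 = 27. IC gives ρ ≥ 16/43.
For Harker: gain 39, loss 14 per period, so ρ ≥ 39/53.
The tighter constraint is Harker's, so cooperation needs ρ ≥ 39/53.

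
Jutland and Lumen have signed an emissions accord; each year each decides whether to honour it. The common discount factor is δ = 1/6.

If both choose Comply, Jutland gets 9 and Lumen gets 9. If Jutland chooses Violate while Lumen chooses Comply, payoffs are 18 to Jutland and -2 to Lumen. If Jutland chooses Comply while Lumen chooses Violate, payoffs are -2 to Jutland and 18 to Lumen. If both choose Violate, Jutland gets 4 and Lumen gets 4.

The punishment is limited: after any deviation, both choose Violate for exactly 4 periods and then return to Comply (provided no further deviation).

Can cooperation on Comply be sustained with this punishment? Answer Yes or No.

No

IC: δ+…+δ^4 ≥ (18−9)/(9−4) = 9/5.
At δ = 1/6: partial sum = 0.1998 < 1.8000. Cooperation not sustainable.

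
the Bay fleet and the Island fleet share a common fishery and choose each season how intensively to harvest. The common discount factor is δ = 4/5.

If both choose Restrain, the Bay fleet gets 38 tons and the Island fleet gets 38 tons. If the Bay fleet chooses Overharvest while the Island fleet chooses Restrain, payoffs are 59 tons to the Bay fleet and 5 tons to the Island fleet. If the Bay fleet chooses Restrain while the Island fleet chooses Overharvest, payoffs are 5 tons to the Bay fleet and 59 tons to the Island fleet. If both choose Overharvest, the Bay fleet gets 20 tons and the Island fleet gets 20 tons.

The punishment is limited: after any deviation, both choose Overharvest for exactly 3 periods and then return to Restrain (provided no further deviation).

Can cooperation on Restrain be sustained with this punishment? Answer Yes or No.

Yes

Comparing payoff streams over the 4 periods until play realigns: cooperate → 38(1+δ+…+δ^3); deviate → 59 + 20(δ+…+δ^3).
Cooperation is sustained iff (38−20)(δ+…+δ^3) ≥ 59−38.
δ+…+δ^3 = 4/5·(1−(4/5)^3)/(1−4/5) = 1.9520, and (59−38)/(38−20) = 1.1667.
1.9520 ≥ 1.1667, so cooperation is sustainable.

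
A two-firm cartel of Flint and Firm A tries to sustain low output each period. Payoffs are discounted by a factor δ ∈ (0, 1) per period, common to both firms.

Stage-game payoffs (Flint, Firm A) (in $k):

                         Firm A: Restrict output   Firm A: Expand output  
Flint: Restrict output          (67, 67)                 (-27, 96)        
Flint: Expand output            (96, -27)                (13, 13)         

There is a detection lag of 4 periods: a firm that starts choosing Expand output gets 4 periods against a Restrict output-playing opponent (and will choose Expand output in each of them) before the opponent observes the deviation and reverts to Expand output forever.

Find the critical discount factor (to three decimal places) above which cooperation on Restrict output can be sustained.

0.769

Deviating for the 4 undetected periods gains 96−67 = 29 per period over cooperation, then loses 67−13 = 54 per period forever once punishment starts.
Gain: 29(1 + δ + … + δ^3); loss: 54·δ^4/(1−δ).
No profitable deviation ⇔ 29(1−δ^4) ≤ 54·δ^4, i.e. δ^4 ≥ 29/(29+54) = 29/83.
Hence δ ≥ (29/83)^(1/4) ≈ 0.769.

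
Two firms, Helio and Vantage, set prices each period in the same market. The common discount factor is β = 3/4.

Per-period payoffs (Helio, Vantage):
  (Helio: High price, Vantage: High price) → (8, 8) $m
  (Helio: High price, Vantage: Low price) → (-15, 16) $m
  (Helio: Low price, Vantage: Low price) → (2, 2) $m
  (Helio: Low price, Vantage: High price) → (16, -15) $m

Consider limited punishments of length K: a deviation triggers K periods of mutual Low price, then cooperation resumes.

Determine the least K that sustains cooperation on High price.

3

IC: β(1−β^K)/(1−β) ≥ (16−8)/(8−2) = 4/3.
With β = 3/4: need 1 − β^K ≥ 4/3·(1−3/4)/(3/4), i.e. β^K ≤ 0.5556.
Since (3/4)^2 = 0.5625 and (3/4)^3 = 0.4219, the smallest such K is 3.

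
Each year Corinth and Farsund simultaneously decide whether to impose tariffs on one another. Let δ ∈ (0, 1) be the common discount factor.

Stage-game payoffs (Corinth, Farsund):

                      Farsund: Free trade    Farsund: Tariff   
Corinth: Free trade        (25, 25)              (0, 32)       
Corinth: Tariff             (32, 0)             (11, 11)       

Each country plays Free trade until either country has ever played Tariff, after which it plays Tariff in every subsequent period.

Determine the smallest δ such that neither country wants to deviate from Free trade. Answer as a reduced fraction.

Cooperation forever yields 25 each period: 25/(1−δ).
Deviating yields 32 once, then 11 forever: 32 + 11δ/(1−δ).
No profitable deviation requires 25/(1−δ) ≥ 32 + 11δ/(1−δ).
Multiplying by (1−δ): 25 ≥ 32(1−δ) + 11δ = 32 − 21δ.
So 21δ ≥ 7, i.e. δ ≥ 7/21 = 1/3.

1/3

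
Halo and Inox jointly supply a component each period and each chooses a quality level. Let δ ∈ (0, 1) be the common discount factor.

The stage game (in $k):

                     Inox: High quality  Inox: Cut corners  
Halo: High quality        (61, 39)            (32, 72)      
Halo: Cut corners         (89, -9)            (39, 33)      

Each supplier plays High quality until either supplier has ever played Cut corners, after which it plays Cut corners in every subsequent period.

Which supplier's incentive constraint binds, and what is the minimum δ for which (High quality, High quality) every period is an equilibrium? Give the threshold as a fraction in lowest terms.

Inox; δ ≥ 11/13

Halo: cooperation gives 61 each period; deviation gives 89 once then 39 forever.
  61/(1−δ) ≥ 89 + 39δ/(1−δ) ⇒ δ ≥ 28/50 = 14/25.
Inox: cooperation gives 39 each period; deviation gives 72 once then 33 forever.
  δ ≥ 33/39 = 11/13.
Both must hold, so the binding constraint is Inox's: δ ≥ 11/13.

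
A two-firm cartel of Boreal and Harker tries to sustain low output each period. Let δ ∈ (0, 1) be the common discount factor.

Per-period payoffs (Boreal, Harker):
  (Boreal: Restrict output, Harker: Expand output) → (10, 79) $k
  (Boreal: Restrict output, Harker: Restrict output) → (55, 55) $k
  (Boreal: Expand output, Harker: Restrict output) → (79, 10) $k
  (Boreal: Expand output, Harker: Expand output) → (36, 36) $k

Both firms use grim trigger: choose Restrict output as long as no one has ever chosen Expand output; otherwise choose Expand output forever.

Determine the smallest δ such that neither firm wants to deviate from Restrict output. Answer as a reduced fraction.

24/43

55/(1−δ) ≥ 79 + 36δ/(1−δ)
55 ≥ 79 − 43δ
δ ≥ 24/43.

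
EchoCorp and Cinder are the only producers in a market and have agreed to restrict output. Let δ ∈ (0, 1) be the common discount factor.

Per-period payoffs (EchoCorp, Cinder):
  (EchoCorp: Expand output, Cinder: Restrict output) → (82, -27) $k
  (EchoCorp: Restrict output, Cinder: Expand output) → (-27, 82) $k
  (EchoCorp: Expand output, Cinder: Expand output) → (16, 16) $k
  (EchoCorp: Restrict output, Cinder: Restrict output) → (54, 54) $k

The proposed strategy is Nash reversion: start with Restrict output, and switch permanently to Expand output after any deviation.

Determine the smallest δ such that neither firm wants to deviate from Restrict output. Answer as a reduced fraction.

Under grim trigger the critical discount factor is (T−C)/(T−P) with T = 82, C = 54, P = 16.
δ* = (82−54)/(82−16) = 28/66 = 14/33.

14/33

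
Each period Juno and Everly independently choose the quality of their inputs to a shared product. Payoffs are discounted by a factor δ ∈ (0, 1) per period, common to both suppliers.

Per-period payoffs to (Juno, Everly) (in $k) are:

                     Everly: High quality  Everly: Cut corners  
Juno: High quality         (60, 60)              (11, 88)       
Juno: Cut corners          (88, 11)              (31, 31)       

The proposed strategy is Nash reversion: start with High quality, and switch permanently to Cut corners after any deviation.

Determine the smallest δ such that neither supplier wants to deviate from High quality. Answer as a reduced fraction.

28/57

One-period gain from deviating is 88 − 60 = 28. The loss is 60 − 31 = 29 in every subsequent period, with present value 29·δ/(1−δ).
Deviation is unprofitable when 29·δ/(1−δ) ≥ 28, i.e. δ/(1−δ) ≥ 28/29.
Equivalently δ ≥ 28/(28+29) = 28/57.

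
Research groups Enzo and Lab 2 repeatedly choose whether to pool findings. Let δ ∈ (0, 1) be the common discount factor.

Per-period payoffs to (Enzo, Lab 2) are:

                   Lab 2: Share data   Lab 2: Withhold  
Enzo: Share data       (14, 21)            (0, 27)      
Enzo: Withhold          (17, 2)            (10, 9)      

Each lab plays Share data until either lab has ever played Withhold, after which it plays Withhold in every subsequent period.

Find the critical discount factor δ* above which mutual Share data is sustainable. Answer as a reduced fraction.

For Enzo: deviation gain 17−14 = 3, per-period punishment loss 14−10 = 4. IC gives δ ≥ 3/7.
For Lab 2: gain 6, loss 12 per period, so δ ≥ 6/18 = 1/3.
The tighter constraint is Enzo's, so cooperation needs δ ≥ 3/7.

3/7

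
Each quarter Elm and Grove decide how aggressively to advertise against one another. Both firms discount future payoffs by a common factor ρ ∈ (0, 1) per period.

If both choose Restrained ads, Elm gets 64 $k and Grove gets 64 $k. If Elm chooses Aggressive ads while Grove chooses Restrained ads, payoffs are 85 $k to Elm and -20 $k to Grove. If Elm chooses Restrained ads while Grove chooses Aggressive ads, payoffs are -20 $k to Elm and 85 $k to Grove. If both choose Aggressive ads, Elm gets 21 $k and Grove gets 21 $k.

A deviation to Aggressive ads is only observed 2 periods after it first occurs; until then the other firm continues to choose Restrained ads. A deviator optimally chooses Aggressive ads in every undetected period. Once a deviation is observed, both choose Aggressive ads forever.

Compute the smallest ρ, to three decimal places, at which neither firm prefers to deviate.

Deviating for the 2 undetected periods gains 85−64 = 21 per period over cooperation, then loses 64−21 = 43 per period forever once punishment starts.
Gain: 21(1 + ρ + … + ρ^1); loss: 43·ρ^2/(1−ρ).
No profitable deviation ⇔ 21(1−ρ^2) ≤ 43·ρ^2, i.e. ρ^2 ≥ 21/(21+43) = 21/64.
Hence ρ ≥ (21/64)^(1/2) ≈ 0.573.

0.573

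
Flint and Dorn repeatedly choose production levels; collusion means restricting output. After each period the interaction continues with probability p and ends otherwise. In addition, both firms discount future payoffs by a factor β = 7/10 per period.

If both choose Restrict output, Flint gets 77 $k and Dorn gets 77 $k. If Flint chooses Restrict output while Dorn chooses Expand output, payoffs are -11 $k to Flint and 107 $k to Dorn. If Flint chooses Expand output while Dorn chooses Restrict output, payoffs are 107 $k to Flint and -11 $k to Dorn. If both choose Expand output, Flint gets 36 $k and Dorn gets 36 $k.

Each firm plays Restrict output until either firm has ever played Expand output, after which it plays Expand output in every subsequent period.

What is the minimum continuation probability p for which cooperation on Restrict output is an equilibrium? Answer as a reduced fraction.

Expected continuation weight on next period's payoff is β·p = 7/10·p, which plays the role of the discount factor.
Cooperation requires 7/10·p ≥ (107−77)/(107−36) = 30/71, hence p ≥ 300/497.

300/497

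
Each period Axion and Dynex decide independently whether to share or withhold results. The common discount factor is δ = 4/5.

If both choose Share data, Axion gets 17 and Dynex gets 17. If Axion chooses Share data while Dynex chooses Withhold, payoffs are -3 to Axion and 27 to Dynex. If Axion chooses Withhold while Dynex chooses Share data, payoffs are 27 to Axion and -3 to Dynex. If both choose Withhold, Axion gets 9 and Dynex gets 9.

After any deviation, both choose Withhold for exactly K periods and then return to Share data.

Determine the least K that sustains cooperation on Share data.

2

Need Σ_{k=1}^{K} δ^k ≥ (27−17)/(17−9) = 1.2500 at δ = 4/5.
At K = 1 the sum is 0.8000 < 1.2500; at K = 2 it is 1.4400 ≥ 1.2500.
So the minimum punishment length is K = 2.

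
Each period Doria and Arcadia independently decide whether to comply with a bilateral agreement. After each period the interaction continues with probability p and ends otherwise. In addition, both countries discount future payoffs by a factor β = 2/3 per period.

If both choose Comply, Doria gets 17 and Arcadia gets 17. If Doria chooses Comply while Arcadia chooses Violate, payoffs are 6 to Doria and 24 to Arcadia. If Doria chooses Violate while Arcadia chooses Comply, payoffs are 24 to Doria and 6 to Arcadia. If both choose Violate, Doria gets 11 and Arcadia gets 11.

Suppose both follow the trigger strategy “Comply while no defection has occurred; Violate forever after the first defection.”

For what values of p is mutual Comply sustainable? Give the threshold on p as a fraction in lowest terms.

Expected continuation weight on next period's payoff is β·p = 2/3·p, which plays the role of the discount factor.
Cooperation requires 2/3·p ≥ (24−17)/(24−11) = 7/13, hence p ≥ 21/26.

21/26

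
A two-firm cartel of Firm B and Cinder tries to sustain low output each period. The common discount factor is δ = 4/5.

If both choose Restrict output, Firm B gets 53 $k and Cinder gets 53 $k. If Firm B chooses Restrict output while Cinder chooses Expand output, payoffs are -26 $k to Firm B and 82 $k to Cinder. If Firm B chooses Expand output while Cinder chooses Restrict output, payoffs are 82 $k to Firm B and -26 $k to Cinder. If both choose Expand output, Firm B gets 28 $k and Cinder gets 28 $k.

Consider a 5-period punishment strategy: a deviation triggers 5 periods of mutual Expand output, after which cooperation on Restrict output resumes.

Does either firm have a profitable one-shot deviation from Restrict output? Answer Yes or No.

Comparing payoff streams over the 6 periods until play realigns: cooperate → 53(1+δ+…+δ^5); deviate → 82 + 28(δ+…+δ^5).
Cooperation is sustained iff (53−28)(δ+…+δ^5) ≥ 82−53.
δ+…+δ^5 = 4/5·(1−(4/5)^5)/(1−4/5) = 2.6893, and (82−53)/(53−28) = 1.1600.
2.6893 ≥ 1.1600, so cooperation is sustainable.

No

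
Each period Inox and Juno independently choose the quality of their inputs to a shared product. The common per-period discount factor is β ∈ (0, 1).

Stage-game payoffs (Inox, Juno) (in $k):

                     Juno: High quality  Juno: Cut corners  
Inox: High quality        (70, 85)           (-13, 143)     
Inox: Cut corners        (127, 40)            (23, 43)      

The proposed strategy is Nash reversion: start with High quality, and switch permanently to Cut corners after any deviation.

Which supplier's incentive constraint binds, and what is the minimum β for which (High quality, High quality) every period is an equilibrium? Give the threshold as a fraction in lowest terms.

For Inox: deviation gain 127−70 = 57, per-period punishment loss 70−23 = 47. IC gives β ≥ 57/104.
For Juno: gain 58, loss 42 per period, so β ≥ 58/100 = 29/50.
The tighter constraint is Juno's, so cooperation needs β ≥ 29/50.

Juno; β ≥ 29/50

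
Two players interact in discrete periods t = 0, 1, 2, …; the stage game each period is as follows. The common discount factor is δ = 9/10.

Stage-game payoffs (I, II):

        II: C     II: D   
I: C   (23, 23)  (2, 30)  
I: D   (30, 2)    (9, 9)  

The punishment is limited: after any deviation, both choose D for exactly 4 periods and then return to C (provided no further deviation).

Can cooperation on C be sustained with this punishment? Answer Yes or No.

IC: δ+…+δ^4 ≥ (30−23)/(23−9) = 1/2.
At δ = 9/10: partial sum = 3.0951 ≥ 0.5000. Cooperation sustainable.

Yes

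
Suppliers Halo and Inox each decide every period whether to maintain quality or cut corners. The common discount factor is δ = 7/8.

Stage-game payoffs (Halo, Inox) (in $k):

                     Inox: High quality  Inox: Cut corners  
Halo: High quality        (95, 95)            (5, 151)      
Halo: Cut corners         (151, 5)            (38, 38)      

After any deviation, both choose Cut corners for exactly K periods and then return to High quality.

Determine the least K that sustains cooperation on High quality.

IC: δ(1−δ^K)/(1−δ) ≥ (151−95)/(95−38) = 56/57.
With δ = 7/8: need 1 − δ^K ≥ 56/57·(1−7/8)/(7/8), i.e. δ^K ≤ 0.8596.
Since (7/8)^1 = 0.8750 and (7/8)^2 = 0.7656, the smallest such K is 2.

2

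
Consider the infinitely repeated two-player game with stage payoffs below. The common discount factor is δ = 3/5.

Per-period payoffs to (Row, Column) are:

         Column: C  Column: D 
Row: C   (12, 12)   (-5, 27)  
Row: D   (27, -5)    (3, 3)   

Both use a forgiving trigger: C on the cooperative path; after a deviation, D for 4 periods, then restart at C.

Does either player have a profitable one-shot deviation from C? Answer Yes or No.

Comparing payoff streams over the 5 periods until play realigns: cooperate → 12(1+δ+…+δ^4); deviate → 27 + 3(δ+…+δ^4).
Cooperation is sustained iff (12−3)(δ+…+δ^4) ≥ 27−12.
δ+…+δ^4 = 3/5·(1−(3/5)^4)/(1−3/5) = 1.3056, and (27−12)/(12−3) = 1.6667.
1.3056 < 1.6667, so cooperation is not sustainable.

Yes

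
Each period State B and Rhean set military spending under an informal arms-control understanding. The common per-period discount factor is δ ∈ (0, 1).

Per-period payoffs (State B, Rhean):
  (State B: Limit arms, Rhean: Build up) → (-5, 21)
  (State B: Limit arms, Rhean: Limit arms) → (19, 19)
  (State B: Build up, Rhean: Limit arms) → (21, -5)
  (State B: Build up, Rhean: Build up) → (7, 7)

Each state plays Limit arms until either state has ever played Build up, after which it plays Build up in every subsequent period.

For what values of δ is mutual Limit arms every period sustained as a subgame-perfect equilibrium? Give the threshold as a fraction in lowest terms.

Under grim trigger the critical discount factor is (T−C)/(T−P) with T = 21, C = 19, P = 7.
δ* = (21−19)/(21−7) = 2/14 = 1/7.

1/7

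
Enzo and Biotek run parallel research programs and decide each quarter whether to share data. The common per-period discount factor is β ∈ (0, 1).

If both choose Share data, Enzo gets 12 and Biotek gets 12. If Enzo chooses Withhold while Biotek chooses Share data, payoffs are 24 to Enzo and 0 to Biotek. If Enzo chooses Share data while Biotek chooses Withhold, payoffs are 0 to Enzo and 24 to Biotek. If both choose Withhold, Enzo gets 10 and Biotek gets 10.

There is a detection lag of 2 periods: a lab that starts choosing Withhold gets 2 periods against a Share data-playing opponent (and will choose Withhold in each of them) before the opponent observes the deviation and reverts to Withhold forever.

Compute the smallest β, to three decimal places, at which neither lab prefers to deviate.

A deviator earns 24 for 2 periods, then 10 forever; cooperating earns 12 forever. Multiplying the IC by (1−β):
12 ≥ 24(1−β^2) + 10β^2, so 14·β^2 ≥ 12 and β^2 ≥ 6/7.
β ≥ (6/7)^(1/2) ≈ 0.926.

0.926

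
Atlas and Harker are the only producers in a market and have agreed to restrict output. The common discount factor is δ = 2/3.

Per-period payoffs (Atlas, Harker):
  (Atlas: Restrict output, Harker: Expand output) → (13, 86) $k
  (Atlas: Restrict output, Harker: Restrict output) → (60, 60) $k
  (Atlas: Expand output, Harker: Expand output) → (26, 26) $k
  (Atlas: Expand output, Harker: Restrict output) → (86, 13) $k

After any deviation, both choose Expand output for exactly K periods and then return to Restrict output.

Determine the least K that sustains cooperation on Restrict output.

No profitable deviation requires (60−26)(δ+…+δ^K) ≥ 86−60, i.e. δ+…+δ^K ≥ 13/17 ≈ 0.7647.
With δ = 2/3, the partial sums are K=1: 0.6667, K=2: 1.1111.
K = 2 is the first length at which the sum reaches 0.7647.

2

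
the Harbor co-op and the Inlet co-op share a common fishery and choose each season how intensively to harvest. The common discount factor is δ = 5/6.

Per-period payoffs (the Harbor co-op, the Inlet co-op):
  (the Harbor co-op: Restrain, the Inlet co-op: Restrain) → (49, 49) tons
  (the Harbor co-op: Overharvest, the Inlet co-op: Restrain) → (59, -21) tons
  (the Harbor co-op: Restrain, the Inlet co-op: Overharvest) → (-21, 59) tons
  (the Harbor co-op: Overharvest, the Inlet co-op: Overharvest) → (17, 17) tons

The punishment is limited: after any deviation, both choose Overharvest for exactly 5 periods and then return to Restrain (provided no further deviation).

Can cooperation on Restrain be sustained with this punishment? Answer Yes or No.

Yes

Comparing payoff streams over the 6 periods until play realigns: cooperate → 49(1+δ+…+δ^5); deviate → 59 + 17(δ+…+δ^5).
Cooperation is sustained iff (49−17)(δ+…+δ^5) ≥ 59−49.
δ+…+δ^5 = 5/6·(1−(5/6)^5)/(1−5/6) = 2.9906, and (59−49)/(49−17) = 0.3125.
2.9906 ≥ 0.3125, so cooperation is sustainable.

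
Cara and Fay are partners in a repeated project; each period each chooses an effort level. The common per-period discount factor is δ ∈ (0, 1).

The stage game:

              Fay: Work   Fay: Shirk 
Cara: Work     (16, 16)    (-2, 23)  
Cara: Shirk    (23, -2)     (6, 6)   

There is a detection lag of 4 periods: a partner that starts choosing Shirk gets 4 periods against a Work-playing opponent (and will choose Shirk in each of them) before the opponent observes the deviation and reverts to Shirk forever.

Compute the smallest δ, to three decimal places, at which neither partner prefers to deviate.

0.801

The best deviation is to choose Shirk for all 4 undetected periods, earning 23 each, then 6 forever once detected.
Deviation value: 23(1−δ^4)/(1−δ) + 6δ^4/(1−δ); cooperation value: 16/(1−δ).
IC: 16 ≥ 23(1−δ^4) + 6δ^4 = 23 − 17δ^4.
So δ^4 ≥ 7/17, giving δ ≥ (7/17)^(1/4) ≈ 0.801.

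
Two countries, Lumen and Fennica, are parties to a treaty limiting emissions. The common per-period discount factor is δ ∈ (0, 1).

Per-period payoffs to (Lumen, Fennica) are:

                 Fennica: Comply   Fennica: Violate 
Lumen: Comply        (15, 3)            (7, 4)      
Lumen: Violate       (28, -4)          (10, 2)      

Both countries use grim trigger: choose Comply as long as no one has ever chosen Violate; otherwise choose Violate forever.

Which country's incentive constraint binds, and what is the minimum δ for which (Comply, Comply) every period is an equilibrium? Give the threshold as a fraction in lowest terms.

Lumen: cooperation gives 15 each period; deviation gives 28 once then 10 forever.
  15/(1−δ) ≥ 28 + 10δ/(1−δ) ⇒ δ ≥ 13/18.
Fennica: cooperation gives 3 each period; deviation gives 4 once then 2 forever.
  δ ≥ 1/2.
Both must hold, so the binding constraint is Lumen's: δ ≥ 13/18.

Lumen; δ ≥ 13/18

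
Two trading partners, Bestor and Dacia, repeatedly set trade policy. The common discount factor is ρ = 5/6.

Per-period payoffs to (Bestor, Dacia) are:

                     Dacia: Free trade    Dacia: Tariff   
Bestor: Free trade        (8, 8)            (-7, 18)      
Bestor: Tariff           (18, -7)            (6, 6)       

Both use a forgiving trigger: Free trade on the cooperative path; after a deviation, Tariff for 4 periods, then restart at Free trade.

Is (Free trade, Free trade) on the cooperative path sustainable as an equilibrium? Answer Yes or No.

Comparing payoff streams over the 5 periods until play realigns: cooperate → 8(1+ρ+…+ρ^4); deviate → 18 + 6(ρ+…+ρ^4).
Cooperation is sustained iff (8−6)(ρ+…+ρ^4) ≥ 18−8.
ρ+…+ρ^4 = 5/6·(1−(5/6)^4)/(1−5/6) = 2.5887, and (18−8)/(8−6) = 5.0000.
2.5887 < 5.0000, so cooperation is not sustainable.

No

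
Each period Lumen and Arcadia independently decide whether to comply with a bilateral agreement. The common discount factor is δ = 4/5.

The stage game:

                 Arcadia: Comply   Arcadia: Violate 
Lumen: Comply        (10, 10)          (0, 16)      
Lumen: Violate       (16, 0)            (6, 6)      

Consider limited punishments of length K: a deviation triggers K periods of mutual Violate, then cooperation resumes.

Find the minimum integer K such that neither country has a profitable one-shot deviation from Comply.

IC: δ(1−δ^K)/(1−δ) ≥ (16−10)/(10−6) = 3/2.
With δ = 4/5: need 1 − δ^K ≥ 3/2·(1−4/5)/(4/5), i.e. δ^K ≤ 0.6250.
Since (4/5)^2 = 0.6400 and (4/5)^3 = 0.5120, the smallest such K is 3.

3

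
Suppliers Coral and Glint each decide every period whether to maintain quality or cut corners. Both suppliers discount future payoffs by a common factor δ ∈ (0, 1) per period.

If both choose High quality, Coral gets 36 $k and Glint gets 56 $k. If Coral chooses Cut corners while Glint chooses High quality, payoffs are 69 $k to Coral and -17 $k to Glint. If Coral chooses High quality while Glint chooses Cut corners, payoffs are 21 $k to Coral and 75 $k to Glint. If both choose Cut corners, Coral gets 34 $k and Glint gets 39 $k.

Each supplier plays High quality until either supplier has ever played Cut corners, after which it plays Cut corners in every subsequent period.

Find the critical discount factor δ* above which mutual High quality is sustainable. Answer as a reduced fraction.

For Coral: deviation gain 69−36 = 33, per-period punishment loss 36−34 = 2. IC gives δ ≥ 33/35.
For Glint: gain 19, loss 17 per period, so δ ≥ 19/36.
The tighter constraint is Coral's, so cooperation needs δ ≥ 33/35.

33/35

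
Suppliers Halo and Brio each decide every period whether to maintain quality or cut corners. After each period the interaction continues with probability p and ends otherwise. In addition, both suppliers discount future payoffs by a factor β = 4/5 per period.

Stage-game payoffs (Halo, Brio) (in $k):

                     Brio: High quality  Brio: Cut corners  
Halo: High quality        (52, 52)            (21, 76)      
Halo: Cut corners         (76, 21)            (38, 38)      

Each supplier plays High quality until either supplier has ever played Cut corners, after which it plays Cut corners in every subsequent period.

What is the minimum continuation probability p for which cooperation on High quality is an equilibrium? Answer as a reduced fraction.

15/19

Expected continuation weight on next period's payoff is β·p = 4/5·p, which plays the role of the discount factor.
Cooperation requires 4/5·p ≥ (76−52)/(76−38) = 12/19, hence p ≥ 15/19.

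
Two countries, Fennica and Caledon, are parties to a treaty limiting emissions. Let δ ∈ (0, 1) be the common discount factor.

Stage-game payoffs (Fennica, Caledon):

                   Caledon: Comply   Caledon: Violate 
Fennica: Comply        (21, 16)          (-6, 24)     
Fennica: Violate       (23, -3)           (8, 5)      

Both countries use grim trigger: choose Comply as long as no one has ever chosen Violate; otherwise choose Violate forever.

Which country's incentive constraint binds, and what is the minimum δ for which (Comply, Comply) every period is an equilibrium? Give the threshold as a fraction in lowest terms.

Caledon; δ ≥ 8/19

Fennica: cooperation gives 21 each period; deviation gives 23 once then 8 forever.
  21/(1−δ) ≥ 23 + 8δ/(1−δ) ⇒ δ ≥ 2/15.
Caledon: cooperation gives 16 each period; deviation gives 24 once then 5 forever.
  δ ≥ 8/19.
Both must hold, so the binding constraint is Caledon's: δ ≥ 8/19.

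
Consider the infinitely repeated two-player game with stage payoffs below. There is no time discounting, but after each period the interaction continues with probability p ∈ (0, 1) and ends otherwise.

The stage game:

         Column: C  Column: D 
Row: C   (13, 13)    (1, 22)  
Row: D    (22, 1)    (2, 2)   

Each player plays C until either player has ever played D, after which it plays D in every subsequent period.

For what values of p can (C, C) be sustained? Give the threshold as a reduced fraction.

9/20

With no time discounting, the continuation probability p plays the role of the discount factor.
Grim-trigger IC: 13/(1−p) ≥ 22 + 2p/(1−p) ⇒ p ≥ (22−13)/(22−2) = 9/20.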